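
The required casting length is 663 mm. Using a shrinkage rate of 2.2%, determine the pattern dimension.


Formula: L_pattern = L_casting * (1 + shrinkage_rate/100)
Shrinkage factor = 1 + 2.2/100 = 1.022
L_pattern = 663 mm * 1.022 = 677.5860 mm

677.5860 mm


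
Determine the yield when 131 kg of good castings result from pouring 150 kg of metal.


Formula: Casting Yield = (W_good / W_total) * 100
Yield = (131 kg / 150 kg) * 100 = 87.3333%


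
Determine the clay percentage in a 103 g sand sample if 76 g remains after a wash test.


Formula: Clay% = (W_total - W_washed) / W_total * 100
Clay mass = 103 - 76 = 27 g
Clay% = 27 / 103 * 100 = 26.2136%

Answer: 26.2136%


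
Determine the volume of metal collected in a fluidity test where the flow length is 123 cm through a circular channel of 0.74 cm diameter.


Formula: V = pi * (d/2)^2 * L  (cylinder volume)
Radius = 0.74/2 = 0.37 cm
V = pi * 0.37^2 * 123 = 52.9003 cm^3

Answer: 52.9003 cm^3


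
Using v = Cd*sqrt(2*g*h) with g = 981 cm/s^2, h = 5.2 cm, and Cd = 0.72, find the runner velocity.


Formula: v = Cd * sqrt(2 * g * h)  (Torricelli with discharge coefficient)
2*g*h = 2 * 981 * 5.2 = 10202.4 cm^2/s^2
sqrt(10202.4) = 101.00693 cm/s
v = 0.72 * 101.00693 = 72.7250 cm/s


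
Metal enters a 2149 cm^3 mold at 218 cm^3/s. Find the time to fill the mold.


Formula: t_fill = V_mold / Q_flow
t = 2149 cm^3 / 218 cm^3/s = 9.8578 s

Final answer: 9.8578 s


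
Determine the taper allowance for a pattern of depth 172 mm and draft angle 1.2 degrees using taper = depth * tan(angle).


Formula: taper = depth * tan(draft_angle)
tan(1.2 deg) = 0.0209470
taper = 172 mm * 0.0209470 = 3.6029 mm

Final answer: 3.6029 mm


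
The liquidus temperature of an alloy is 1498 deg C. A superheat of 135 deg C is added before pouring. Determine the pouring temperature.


Formula: T_pour = T_melt + Superheat
T_pour = 1498 + 135 = 1633 deg C

Final answer: 1633 deg C


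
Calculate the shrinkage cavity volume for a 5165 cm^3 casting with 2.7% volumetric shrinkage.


Formula: V_shrink = V_casting * shrinkage_pct / 100
V_shrink = 5165 cm^3 * 2.7 / 100 = 139.4550 cm^3


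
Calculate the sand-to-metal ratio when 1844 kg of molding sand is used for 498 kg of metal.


Formula: Sand-to-Metal Ratio = W_sand / W_metal
Ratio = 1844 kg / 498 kg = 3.7028

Final answer: 3.7028


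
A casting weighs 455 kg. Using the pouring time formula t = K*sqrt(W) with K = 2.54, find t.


Formula: t = K * sqrt(W)
sqrt(W) = sqrt(455) = 21.33073
t = 2.54 * 21.33073 = 54.1801 s


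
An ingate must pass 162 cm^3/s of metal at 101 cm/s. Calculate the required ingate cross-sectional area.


Formula: A_ingate = Q / v  (continuity equation)
A = 162 cm^3/s / 101 cm/s = 1.6040 cm^2


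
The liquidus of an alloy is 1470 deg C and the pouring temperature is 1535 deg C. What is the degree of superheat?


Formula: Superheat = T_pour - T_melt
Superheat = 1535 - 1470 = 65 deg C

65 deg C


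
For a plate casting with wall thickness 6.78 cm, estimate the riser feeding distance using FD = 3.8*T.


Formula: FD = 3.8 * T  (riser feeding-distance rule)
FD = 3.8 * 6.78 cm = 25.7640 cm


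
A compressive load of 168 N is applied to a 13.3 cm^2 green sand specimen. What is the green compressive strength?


Formula: Compressive Strength = Force / Area
Strength = 168 N / 13.3 cm^2 = 12.6316 N/cm^2


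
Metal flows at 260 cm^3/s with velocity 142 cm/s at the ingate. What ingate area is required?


Formula: A_ingate = Q / v  (continuity equation)
A = 260 cm^3/s / 142 cm/s = 1.8310 cm^2


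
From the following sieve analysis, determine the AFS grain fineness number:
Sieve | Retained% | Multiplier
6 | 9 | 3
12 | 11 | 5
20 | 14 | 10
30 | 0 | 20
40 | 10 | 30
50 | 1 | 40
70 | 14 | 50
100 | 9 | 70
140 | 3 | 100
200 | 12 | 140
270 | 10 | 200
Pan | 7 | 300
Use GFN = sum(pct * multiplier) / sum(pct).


Formula: GFN = sum(pct * multiplier) / sum(pct)
sum(pct * multiplier) = 7972
sum(pct) = 100
GFN = 7972 / 100 = 79.72


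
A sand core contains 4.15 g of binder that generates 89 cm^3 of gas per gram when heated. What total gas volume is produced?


Formula: V_gas = W_binder * gas_evolution_rate
V = 4.15 g * 89 cm^3/g = 369.3500 cm^3

369.3500 cm^3


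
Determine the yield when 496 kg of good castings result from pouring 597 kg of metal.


Formula: Casting Yield = (W_good / W_total) * 100
Yield = (496 kg / 597 kg) * 100 = 83.0821%

Answer: 83.0821%


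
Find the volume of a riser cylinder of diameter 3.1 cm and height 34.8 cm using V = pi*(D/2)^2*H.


Formula: V = pi * (D/2)^2 * H  (cylinder volume)
Radius = D/2 = 3.1/2 = 1.55 cm
V = pi * 1.55^2 * 34.8 = 262.6591 cm^3


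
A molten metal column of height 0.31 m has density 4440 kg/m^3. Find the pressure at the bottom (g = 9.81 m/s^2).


Formula: P = rho * g * h
rho * g = 4440 * 9.81 = 43556.4 N/m^3
P = 43556.4 * 0.31 = 13502.4840 Pa

Answer: 13502.4840 Pa


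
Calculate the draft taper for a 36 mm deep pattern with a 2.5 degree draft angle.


Formula: taper = depth * tan(draft_angle)
tan(2.5 deg) = 0.0436609
taper = 36 mm * 0.0436609 = 1.5718 mm


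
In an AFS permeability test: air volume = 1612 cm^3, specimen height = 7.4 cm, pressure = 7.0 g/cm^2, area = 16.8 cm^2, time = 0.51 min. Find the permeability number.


Formula: Permeability Number P = (V * H) / (p * A * t)
Numerator: V * H = 1612 * 7.4 = 11928.8
Denominator: p * A * t = 7.0 * 16.8 * 0.51 = 59.976
P = 11928.8 / 59.976 = 198.8929

Final answer: 198.8929


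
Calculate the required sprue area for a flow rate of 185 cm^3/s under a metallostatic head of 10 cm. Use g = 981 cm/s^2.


Formula: v = sqrt(2*g*h), A = Q/v
Velocity: v = sqrt(2 * 981 * 10) = sqrt(19620) = 140.0714 cm/s
Sprue area: A = Q / v = 185 / 140.0714 = 1.3208 cm^2

Final answer: 1.3208 cm^2


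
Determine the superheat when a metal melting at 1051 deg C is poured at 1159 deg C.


Formula: Superheat = T_pour - T_melt
Superheat = 1159 - 1051 = 108 deg C

108 deg C


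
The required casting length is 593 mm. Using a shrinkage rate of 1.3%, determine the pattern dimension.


Formula: L_pattern = L_casting * (1 + shrinkage_rate/100)
Shrinkage factor = 1 + 1.3/100 = 1.013
L_pattern = 593 mm * 1.013 = 600.7090 mm

Final answer: 600.7090 mm


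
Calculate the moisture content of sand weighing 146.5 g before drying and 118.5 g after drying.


Formula: MC = (W_wet - W_dry) / W_wet * 100
Water mass = 146.5 - 118.5 = 28.0 g
MC = 28.0 / 146.5 * 100 = 19.1126%


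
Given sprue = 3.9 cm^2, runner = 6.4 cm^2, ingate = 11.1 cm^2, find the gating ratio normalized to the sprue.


Sprue:Runner:Ingate = 1 : 6.4/3.9 : 11.1/3.9 = 1:1.64:2.85

Answer: 1:1.64:2.85


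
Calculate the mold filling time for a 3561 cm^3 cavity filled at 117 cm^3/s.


Formula: t_fill = V_mold / Q_flow
t = 3561 cm^3 / 117 cm^3/s = 30.4359 s

30.4359 s


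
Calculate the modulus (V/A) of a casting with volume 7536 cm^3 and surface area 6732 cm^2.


Formula: Casting Modulus M = V / A
M = 7536 cm^3 / 6732 cm^2 = 1.1194 cm

Answer: 1.1194 cm


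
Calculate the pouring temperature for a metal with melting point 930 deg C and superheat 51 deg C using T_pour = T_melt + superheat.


Formula: T_pour = T_melt + Superheat
T_pour = 930 + 51 = 981 deg C

Answer: 981 deg C


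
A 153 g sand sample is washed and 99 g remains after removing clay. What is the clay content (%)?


Formula: Clay% = (W_total - W_washed) / W_total * 100
Clay mass = 153 - 99 = 54 g
Clay% = 54 / 153 * 100 = 35.2941%


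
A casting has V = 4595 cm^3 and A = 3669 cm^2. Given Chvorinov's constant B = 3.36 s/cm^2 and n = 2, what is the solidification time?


Formula: t_s = B * (V/A)^n  (Chvorinov's rule, n=2)
Modulus M = V/A = 4595/3669 = 1.252385 cm
M^2 = 1.252385^2 = 1.568468 cm^2
t_s = 3.36 * 1.568468 = 5.2701 s

Final answer: 5.2701 s


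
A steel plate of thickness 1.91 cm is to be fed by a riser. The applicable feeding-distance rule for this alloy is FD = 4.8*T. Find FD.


Formula: FD = 4.8 * T  (riser feeding-distance rule)
FD = 4.8 * 1.91 cm = 9.1680 cm


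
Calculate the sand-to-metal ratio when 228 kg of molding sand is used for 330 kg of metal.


Formula: Sand-to-Metal Ratio = W_sand / W_metal
Ratio = 228 kg / 330 kg = 0.6909

0.6909


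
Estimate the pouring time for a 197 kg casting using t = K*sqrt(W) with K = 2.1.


Formula: t = K * sqrt(W)
sqrt(W) = sqrt(197) = 14.03567
t = 2.1 * 14.03567 = 29.4749 s

Final answer: 29.4749 s


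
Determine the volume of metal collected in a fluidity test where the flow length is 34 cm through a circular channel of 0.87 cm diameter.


Formula: V = pi * (d/2)^2 * L  (cylinder volume)
Radius = 0.87/2 = 0.435 cm
V = pi * 0.435^2 * 34 = 20.2119 cm^3

20.2119 cm^3


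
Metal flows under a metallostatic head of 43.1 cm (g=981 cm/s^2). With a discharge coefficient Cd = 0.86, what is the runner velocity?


Formula: v = Cd * sqrt(2 * g * h)  (Torricelli with discharge coefficient)
2*g*h = 2 * 981 * 43.1 = 84562.2 cm^2/s^2
sqrt(84562.2) = 290.79580 cm/s
v = 0.86 * 290.79580 = 250.0844 cm/s

Final answer: 250.0844 cm/s


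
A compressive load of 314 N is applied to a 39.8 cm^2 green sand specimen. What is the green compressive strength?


Formula: Compressive Strength = Force / Area
Strength = 314 N / 39.8 cm^2 = 7.8894 N/cm^2

Answer: 7.8894 N/cm^2


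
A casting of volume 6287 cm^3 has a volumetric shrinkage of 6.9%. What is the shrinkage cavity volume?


Formula: V_shrink = V_casting * shrinkage_pct / 100
V_shrink = 6287 cm^3 * 6.9 / 100 = 433.8030 cm^3


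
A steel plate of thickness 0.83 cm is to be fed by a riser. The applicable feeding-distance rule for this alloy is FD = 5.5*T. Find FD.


Formula: FD = 5.5 * T  (riser feeding-distance rule)
FD = 5.5 * 0.83 cm = 4.5650 cm


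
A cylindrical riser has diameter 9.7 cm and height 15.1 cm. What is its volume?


Formula: V = pi * (D/2)^2 * H  (cylinder volume)
Radius = D/2 = 9.7/2 = 4.85 cm
V = pi * 4.85^2 * 15.1 = 1115.8615 cm^3

1115.8615 cm^3


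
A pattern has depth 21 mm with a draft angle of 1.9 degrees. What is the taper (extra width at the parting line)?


Formula: taper = depth * tan(draft_angle)
tan(1.9 deg) = 0.0331734
taper = 21 mm * 0.0331734 = 0.6966 mm

0.6966 mm


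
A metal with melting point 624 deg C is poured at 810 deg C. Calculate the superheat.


Formula: Superheat = T_pour - T_melt
Superheat = 810 - 624 = 186 deg C


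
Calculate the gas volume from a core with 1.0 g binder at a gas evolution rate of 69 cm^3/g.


Formula: V_gas = W_binder * gas_evolution_rate
V = 1.0 g * 69 cm^3/g = 69.0000 cm^3


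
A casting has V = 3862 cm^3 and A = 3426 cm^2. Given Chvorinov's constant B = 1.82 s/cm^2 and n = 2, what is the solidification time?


Formula: t_s = B * (V/A)^n  (Chvorinov's rule, n=2)
Modulus M = V/A = 3862/3426 = 1.127262 cm
M^2 = 1.127262^2 = 1.270720 cm^2
t_s = 1.82 * 1.270720 = 2.3127 s

Final answer: 2.3127 s


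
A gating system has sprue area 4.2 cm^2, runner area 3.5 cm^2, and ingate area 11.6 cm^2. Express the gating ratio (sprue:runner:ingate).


Sprue:Runner:Ingate = 1 : 3.5/4.2 : 11.6/4.2 = 1:0.83:2.76

Answer: 1:0.83:2.76


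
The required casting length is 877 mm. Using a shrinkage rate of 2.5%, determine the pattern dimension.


Formula: L_pattern = L_casting * (1 + shrinkage_rate/100)
Shrinkage factor = 1 + 2.5/100 = 1.025
L_pattern = 877 mm * 1.025 = 898.9250 mm

Answer: 898.9250 mm


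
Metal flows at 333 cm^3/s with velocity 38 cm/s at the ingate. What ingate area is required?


Formula: A_ingate = Q / v  (continuity equation)
A = 333 cm^3/s / 38 cm/s = 8.7632 cm^2

Answer: 8.7632 cm^2


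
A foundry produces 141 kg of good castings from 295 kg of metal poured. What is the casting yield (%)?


Formula: Casting Yield = (W_good / W_total) * 100
Yield = (141 kg / 295 kg) * 100 = 47.7966%

Answer: 47.7966%


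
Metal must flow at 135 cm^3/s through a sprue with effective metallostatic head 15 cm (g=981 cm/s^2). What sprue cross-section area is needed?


Formula: v = sqrt(2*g*h), A = Q/v
Velocity: v = sqrt(2 * 981 * 15) = sqrt(29430) = 171.5517 cm/s
Sprue area: A = Q / v = 135 / 171.5517 = 0.7869 cm^2

Answer: 0.7869 cm^2


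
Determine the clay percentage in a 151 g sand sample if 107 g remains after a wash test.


Formula: Clay% = (W_total - W_washed) / W_total * 100
Clay mass = 151 - 107 = 44 g
Clay% = 44 / 151 * 100 = 29.1391%


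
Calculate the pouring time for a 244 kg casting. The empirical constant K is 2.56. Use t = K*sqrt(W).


Formula: t = K * sqrt(W)
sqrt(W) = sqrt(244) = 15.62050
t = 2.56 * 15.62050 = 39.9885 s

Final answer: 39.9885 s


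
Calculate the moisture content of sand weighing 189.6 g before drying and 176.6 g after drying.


Formula: MC = (W_wet - W_dry) / W_wet * 100
Water mass = 189.6 - 176.6 = 13.0 g
MC = 13.0 / 189.6 * 100 = 6.8565%

Final answer: 6.8565%


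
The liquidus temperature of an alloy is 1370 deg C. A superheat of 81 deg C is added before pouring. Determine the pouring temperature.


Formula: T_pour = T_melt + Superheat
T_pour = 1370 + 81 = 1451 deg C

Final answer: 1451 deg C


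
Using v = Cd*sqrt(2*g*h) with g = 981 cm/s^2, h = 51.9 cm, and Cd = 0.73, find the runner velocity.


Formula: v = Cd * sqrt(2 * g * h)  (Torricelli with discharge coefficient)
2*g*h = 2 * 981 * 51.9 = 101827.8 cm^2/s^2
sqrt(101827.8) = 319.10469 cm/s
v = 0.73 * 319.10469 = 232.9464 cm/s

Answer: 232.9464 cm/s


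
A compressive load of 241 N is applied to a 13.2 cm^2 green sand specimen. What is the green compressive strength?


Formula: Compressive Strength = Force / Area
Strength = 241 N / 13.2 cm^2 = 18.2576 N/cm^2

18.2576 N/cm^2


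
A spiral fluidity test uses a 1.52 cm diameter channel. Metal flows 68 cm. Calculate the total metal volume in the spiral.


Formula: V = pi * (d/2)^2 * L  (cylinder volume)
Radius = 1.52/2 = 0.76 cm
V = pi * 0.76^2 * 68 = 123.3917 cm^3

Answer: 123.3917 cm^3


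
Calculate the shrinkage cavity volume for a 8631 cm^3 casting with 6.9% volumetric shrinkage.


Formula: V_shrink = V_casting * shrinkage_pct / 100
V_shrink = 8631 cm^3 * 6.9 / 100 = 595.5390 cm^3


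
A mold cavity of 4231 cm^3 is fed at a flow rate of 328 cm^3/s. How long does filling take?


Formula: t_fill = V_mold / Q_flow
t = 4231 cm^3 / 328 cm^3/s = 12.8994 s

12.8994 s


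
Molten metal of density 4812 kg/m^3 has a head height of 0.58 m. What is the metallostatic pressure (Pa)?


Formula: P = rho * g * h
rho * g = 4812 * 9.81 = 47205.72 N/m^3
P = 47205.72 * 0.58 = 27379.3176 Pa

27379.3176 Pa


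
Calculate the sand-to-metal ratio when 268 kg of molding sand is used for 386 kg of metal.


Formula: Sand-to-Metal Ratio = W_sand / W_metal
Ratio = 268 kg / 386 kg = 0.6943

Final answer: 0.6943


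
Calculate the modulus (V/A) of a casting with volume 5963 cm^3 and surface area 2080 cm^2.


Formula: Casting Modulus M = V / A
M = 5963 cm^3 / 2080 cm^2 = 2.8668 cm

Final answer: 2.8668 cm


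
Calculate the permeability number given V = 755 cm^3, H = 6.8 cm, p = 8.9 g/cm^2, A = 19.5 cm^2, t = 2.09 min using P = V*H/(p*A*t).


Formula: Permeability Number P = (V * H) / (p * A * t)
Numerator: V * H = 755 * 6.8 = 5134.0
Denominator: p * A * t = 8.9 * 19.5 * 2.09 = 362.7195
P = 5134.0 / 362.7195 = 14.1542


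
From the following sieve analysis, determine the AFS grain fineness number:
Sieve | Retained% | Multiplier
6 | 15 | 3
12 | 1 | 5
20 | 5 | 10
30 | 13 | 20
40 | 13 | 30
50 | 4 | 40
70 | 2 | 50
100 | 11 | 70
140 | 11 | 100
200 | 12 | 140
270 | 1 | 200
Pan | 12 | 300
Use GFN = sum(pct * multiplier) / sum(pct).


Formula: GFN = sum(pct * multiplier) / sum(pct)
sum(pct * multiplier) = 8360
sum(pct) = 100
GFN = 8360 / 100 = 83.60

Final answer: 83.60


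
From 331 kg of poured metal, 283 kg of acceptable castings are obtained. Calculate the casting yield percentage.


Formula: Casting Yield = (W_good / W_total) * 100
Yield = (283 kg / 331 kg) * 100 = 85.4985%

Final answer: 85.4985%


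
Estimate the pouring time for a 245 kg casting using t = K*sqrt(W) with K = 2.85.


Formula: t = K * sqrt(W)
sqrt(W) = sqrt(245) = 15.65248
t = 2.85 * 15.65248 = 44.6096 s


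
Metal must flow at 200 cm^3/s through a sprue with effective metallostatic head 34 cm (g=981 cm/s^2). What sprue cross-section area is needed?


Formula: v = sqrt(2*g*h), A = Q/v
Velocity: v = sqrt(2 * 981 * 34) = sqrt(66708) = 258.2789 cm/s
Sprue area: A = Q / v = 200 / 258.2789 = 0.7744 cm^2

Final answer: 0.7744 cm^2


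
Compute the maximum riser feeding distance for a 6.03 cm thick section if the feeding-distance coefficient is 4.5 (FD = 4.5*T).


Formula: FD = 4.5 * T  (riser feeding-distance rule)
FD = 4.5 * 6.03 cm = 27.1350 cm

Answer: 27.1350 cm


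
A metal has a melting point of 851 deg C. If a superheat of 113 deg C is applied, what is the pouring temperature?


Formula: T_pour = T_melt + Superheat
T_pour = 851 + 113 = 964 deg C


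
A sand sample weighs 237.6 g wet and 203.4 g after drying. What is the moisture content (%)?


Formula: MC = (W_wet - W_dry) / W_wet * 100
Water mass = 237.6 - 203.4 = 34.2 g
MC = 34.2 / 237.6 * 100 = 14.3939%

14.3939%


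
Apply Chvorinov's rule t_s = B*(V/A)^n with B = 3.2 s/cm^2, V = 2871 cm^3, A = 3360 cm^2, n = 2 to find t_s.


Formula: t_s = B * (V/A)^n  (Chvorinov's rule, n=2)
Modulus M = V/A = 2871/3360 = 0.854464 cm
M^2 = 0.854464^2 = 0.730109 cm^2
t_s = 3.2 * 0.730109 = 2.3363 s

Answer: 2.3363 s


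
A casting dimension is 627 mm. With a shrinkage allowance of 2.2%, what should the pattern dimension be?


Formula: L_pattern = L_casting * (1 + shrinkage_rate/100)
Shrinkage factor = 1 + 2.2/100 = 1.022
L_pattern = 627 mm * 1.022 = 640.7940 mm

640.7940 mm


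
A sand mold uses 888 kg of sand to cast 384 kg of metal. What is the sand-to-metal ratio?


Formula: Sand-to-Metal Ratio = W_sand / W_metal
Ratio = 888 kg / 384 kg = 2.3125

Answer: 2.3125


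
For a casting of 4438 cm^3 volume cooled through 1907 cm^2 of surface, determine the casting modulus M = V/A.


Formula: Casting Modulus M = V / A
M = 4438 cm^3 / 1907 cm^2 = 2.3272 cm

2.3272 cm


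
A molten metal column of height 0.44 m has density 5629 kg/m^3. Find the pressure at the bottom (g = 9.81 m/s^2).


Formula: P = rho * g * h
rho * g = 5629 * 9.81 = 55220.49 N/m^3
P = 55220.49 * 0.44 = 24297.0156 Pa

Answer: 24297.0156 Pa


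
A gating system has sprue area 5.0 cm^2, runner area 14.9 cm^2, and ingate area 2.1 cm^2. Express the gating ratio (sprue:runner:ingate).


Sprue:Runner:Ingate = 1 : 14.9/5.0 : 2.1/5.0 = 1:2.98:0.42

Final answer: 1:2.98:0.42


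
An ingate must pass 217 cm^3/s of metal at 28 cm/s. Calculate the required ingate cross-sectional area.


Formula: A_ingate = Q / v  (continuity equation)
A = 217 cm^3/s / 28 cm/s = 7.7500 cm^2


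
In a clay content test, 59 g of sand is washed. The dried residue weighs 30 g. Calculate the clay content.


Formula: Clay% = (W_total - W_washed) / W_total * 100
Clay mass = 59 - 30 = 29 g
Clay% = 29 / 59 * 100 = 49.1525%

Final answer: 49.1525%


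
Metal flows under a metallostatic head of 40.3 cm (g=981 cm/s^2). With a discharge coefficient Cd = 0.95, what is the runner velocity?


Formula: v = Cd * sqrt(2 * g * h)  (Torricelli with discharge coefficient)
2*g*h = 2 * 981 * 40.3 = 79068.6 cm^2/s^2
sqrt(79068.6) = 281.19139 cm/s
v = 0.95 * 281.19139 = 267.1318 cm/s

Answer: 267.1318 cm/s


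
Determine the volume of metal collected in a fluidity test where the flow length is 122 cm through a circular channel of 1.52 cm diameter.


Formula: V = pi * (d/2)^2 * L  (cylinder volume)
Radius = 1.52/2 = 0.76 cm
V = pi * 0.76^2 * 122 = 221.3792 cm^3


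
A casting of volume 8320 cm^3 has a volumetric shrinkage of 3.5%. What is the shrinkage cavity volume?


Formula: V_shrink = V_casting * shrinkage_pct / 100
V_shrink = 8320 cm^3 * 3.5 / 100 = 291.2000 cm^3

Final answer: 291.2000 cm^3


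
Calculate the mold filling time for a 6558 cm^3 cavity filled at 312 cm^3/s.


Formula: t_fill = V_mold / Q_flow
t = 6558 cm^3 / 312 cm^3/s = 21.0192 s


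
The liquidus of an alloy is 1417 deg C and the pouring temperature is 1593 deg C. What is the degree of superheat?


Formula: Superheat = T_pour - T_melt
Superheat = 1593 - 1417 = 176 deg C

176 deg C


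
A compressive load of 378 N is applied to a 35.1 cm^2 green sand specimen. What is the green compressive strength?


Formula: Compressive Strength = Force / Area
Strength = 378 N / 35.1 cm^2 = 10.7692 N/cm^2

Answer: 10.7692 N/cm^2


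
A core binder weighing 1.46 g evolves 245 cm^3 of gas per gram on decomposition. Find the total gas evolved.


Formula: V_gas = W_binder * gas_evolution_rate
V = 1.46 g * 245 cm^3/g = 357.7000 cm^3

357.7000 cm^3


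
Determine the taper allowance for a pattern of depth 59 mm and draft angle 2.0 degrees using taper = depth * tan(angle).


Formula: taper = depth * tan(draft_angle)
tan(2.0 deg) = 0.0349208
taper = 59 mm * 0.0349208 = 2.0603 mm

Answer: 2.0603 mm


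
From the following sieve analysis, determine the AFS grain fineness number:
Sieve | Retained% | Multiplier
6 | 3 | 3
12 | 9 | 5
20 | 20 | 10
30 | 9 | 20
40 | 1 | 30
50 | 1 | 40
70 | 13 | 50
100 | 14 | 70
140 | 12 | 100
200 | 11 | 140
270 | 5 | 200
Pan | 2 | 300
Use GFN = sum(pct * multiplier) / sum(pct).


Formula: GFN = sum(pct * multiplier) / sum(pct)
sum(pct * multiplier) = 6474
sum(pct) = 100
GFN = 6474 / 100 = 64.74

64.74


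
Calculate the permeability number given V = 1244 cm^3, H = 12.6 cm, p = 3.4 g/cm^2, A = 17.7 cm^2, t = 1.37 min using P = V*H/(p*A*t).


Formula: Permeability Number P = (V * H) / (p * A * t)
Numerator: V * H = 1244 * 12.6 = 15674.4
Denominator: p * A * t = 3.4 * 17.7 * 1.37 = 82.4466
P = 15674.4 / 82.4466 = 190.1158


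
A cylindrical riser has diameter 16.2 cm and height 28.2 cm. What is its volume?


Formula: V = pi * (D/2)^2 * H  (cylinder volume)
Radius = D/2 = 16.2/2 = 8.1 cm
V = pi * 8.1^2 * 28.2 = 5812.5810 cm^3


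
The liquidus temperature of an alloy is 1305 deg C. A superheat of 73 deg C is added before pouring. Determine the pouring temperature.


Formula: T_pour = T_melt + Superheat
T_pour = 1305 + 73 = 1378 deg C

1378 deg C


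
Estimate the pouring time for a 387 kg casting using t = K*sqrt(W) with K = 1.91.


Formula: t = K * sqrt(W)
sqrt(W) = sqrt(387) = 19.67232
t = 1.91 * 19.67232 = 37.5741 s

Final answer: 37.5741 s


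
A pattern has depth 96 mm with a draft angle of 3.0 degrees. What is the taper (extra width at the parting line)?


Formula: taper = depth * tan(draft_angle)
tan(3.0 deg) = 0.0524078
taper = 96 mm * 0.0524078 = 5.0311 mm


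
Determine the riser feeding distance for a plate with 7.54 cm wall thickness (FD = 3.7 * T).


Formula: FD = 3.7 * T  (riser feeding-distance rule)
FD = 3.7 * 7.54 cm = 27.8980 cm


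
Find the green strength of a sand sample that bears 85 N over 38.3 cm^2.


Formula: Compressive Strength = Force / Area
Strength = 85 N / 38.3 cm^2 = 2.2193 N/cm^2

2.2193 N/cm^2


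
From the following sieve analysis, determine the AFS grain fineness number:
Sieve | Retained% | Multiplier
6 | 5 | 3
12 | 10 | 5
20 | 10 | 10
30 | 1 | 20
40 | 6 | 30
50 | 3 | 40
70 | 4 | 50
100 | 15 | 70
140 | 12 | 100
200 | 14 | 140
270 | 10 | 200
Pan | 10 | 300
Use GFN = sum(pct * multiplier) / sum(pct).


Formula: GFN = sum(pct * multiplier) / sum(pct)
sum(pct * multiplier) = 9895
sum(pct) = 100
GFN = 9895 / 100 = 98.95

Answer: 98.95


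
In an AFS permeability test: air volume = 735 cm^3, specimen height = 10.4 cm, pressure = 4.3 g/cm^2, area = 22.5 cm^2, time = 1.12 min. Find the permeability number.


Formula: Permeability Number P = (V * H) / (p * A * t)
Numerator: V * H = 735 * 10.4 = 7644.0
Denominator: p * A * t = 4.3 * 22.5 * 1.12 = 108.36
P = 7644.0 / 108.36 = 70.5426

Answer: 70.5426


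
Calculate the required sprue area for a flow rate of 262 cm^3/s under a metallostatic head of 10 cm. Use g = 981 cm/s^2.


Formula: v = sqrt(2*g*h), A = Q/v
Velocity: v = sqrt(2 * 981 * 10) = sqrt(19620) = 140.0714 cm/s
Sprue area: A = Q / v = 262 / 140.0714 = 1.8705 cm^2


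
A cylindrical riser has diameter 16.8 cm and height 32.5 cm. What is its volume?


Formula: V = pi * (D/2)^2 * H  (cylinder volume)
Radius = D/2 = 16.8/2 = 8.4 cm
V = pi * 8.4^2 * 32.5 = 7204.3003 cm^3

Final answer: 7204.3003 cm^3


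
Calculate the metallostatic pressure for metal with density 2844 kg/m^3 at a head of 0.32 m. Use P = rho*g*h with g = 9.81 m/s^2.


Formula: P = rho * g * h
rho * g = 2844 * 9.81 = 27899.64 N/m^3
P = 27899.64 * 0.32 = 8927.8848 Pa

8927.8848 Pa


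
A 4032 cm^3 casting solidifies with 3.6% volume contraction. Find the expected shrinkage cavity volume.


Formula: V_shrink = V_casting * shrinkage_pct / 100
V_shrink = 4032 cm^3 * 3.6 / 100 = 145.1520 cm^3


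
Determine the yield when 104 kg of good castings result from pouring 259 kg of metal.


Formula: Casting Yield = (W_good / W_total) * 100
Yield = (104 kg / 259 kg) * 100 = 40.1544%

Final answer: 40.1544%


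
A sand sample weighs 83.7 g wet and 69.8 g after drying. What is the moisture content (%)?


Formula: MC = (W_wet - W_dry) / W_wet * 100
Water mass = 83.7 - 69.8 = 13.9 g
MC = 13.9 / 83.7 * 100 = 16.6069%

Answer: 16.6069%


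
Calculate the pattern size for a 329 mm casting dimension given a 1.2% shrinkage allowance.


Formula: L_pattern = L_casting * (1 + shrinkage_rate/100)
Shrinkage factor = 1 + 1.2/100 = 1.012
L_pattern = 329 mm * 1.012 = 332.9480 mm


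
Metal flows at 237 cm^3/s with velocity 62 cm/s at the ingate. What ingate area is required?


Formula: A_ingate = Q / v  (continuity equation)
A = 237 cm^3/s / 62 cm/s = 3.8226 cm^2

3.8226 cm^2


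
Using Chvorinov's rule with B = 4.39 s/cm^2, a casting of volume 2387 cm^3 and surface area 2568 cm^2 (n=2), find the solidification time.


Formula: t_s = B * (V/A)^n  (Chvorinov's rule, n=2)
Modulus M = V/A = 2387/2568 = 0.929517 cm
M^2 = 0.929517^2 = 0.864002 cm^2
t_s = 4.39 * 0.864002 = 3.7930 s


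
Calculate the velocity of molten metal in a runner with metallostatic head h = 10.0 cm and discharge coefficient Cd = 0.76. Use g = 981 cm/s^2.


Formula: v = Cd * sqrt(2 * g * h)  (Torricelli with discharge coefficient)
2*g*h = 2 * 981 * 10.0 = 19620.0 cm^2/s^2
sqrt(19620.0) = 140.07141 cm/s
v = 0.76 * 140.07141 = 106.4543 cm/s


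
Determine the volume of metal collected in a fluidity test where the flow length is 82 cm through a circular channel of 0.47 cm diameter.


Formula: V = pi * (d/2)^2 * L  (cylinder volume)
Radius = 0.47/2 = 0.235 cm
V = pi * 0.235^2 * 82 = 14.2265 cm^3

Answer: 14.2265 cm^3


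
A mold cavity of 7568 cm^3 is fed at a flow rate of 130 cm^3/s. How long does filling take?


Formula: t_fill = V_mold / Q_flow
t = 7568 cm^3 / 130 cm^3/s = 58.2154 s

58.2154 s


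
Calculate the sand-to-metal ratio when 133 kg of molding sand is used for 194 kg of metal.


Formula: Sand-to-Metal Ratio = W_sand / W_metal
Ratio = 133 kg / 194 kg = 0.6856

0.6856


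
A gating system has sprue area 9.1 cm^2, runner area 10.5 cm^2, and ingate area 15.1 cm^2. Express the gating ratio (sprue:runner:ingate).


Sprue:Runner:Ingate = 1 : 10.5/9.1 : 15.1/9.1 = 1:1.15:1.66

Final answer: 1:1.15:1.66


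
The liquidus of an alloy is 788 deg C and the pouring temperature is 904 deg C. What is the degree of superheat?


Formula: Superheat = T_pour - T_melt
Superheat = 904 - 788 = 116 deg C

Final answer: 116 deg C


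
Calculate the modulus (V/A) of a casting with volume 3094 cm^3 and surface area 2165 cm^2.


Formula: Casting Modulus M = V / A
M = 3094 cm^3 / 2165 cm^2 = 1.4291 cm

1.4291 cm


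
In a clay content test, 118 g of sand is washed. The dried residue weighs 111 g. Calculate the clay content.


Formula: Clay% = (W_total - W_washed) / W_total * 100
Clay mass = 118 - 111 = 7 g
Clay% = 7 / 118 * 100 = 5.9322%


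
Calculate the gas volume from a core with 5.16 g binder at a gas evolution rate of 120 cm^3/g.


Formula: V_gas = W_binder * gas_evolution_rate
V = 5.16 g * 120 cm^3/g = 619.2000 cm^3


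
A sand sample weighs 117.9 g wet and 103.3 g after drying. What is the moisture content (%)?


Formula: MC = (W_wet - W_dry) / W_wet * 100
Water mass = 117.9 - 103.3 = 14.6 g
MC = 14.6 / 117.9 * 100 = 12.3834%

Final answer: 12.3834%


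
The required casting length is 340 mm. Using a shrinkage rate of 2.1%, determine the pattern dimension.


Formula: L_pattern = L_casting * (1 + shrinkage_rate/100)
Shrinkage factor = 1 + 2.1/100 = 1.021
L_pattern = 340 mm * 1.021 = 347.1400 mm


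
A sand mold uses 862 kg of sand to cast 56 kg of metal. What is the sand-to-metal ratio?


Formula: Sand-to-Metal Ratio = W_sand / W_metal
Ratio = 862 kg / 56 kg = 15.3929

15.3929


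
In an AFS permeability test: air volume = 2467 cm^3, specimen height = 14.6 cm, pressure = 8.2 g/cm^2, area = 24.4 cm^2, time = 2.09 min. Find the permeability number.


Formula: Permeability Number P = (V * H) / (p * A * t)
Numerator: V * H = 2467 * 14.6 = 36018.2
Denominator: p * A * t = 8.2 * 24.4 * 2.09 = 418.1672
P = 36018.2 / 418.1672 = 86.1335

86.1335


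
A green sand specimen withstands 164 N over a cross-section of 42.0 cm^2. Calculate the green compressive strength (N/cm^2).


Formula: Compressive Strength = Force / Area
Strength = 164 N / 42.0 cm^2 = 3.9048 N/cm^2


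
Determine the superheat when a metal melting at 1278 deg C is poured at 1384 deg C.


Formula: Superheat = T_pour - T_melt
Superheat = 1384 - 1278 = 106 deg C

106 deg C


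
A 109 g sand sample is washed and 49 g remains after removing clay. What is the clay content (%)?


Formula: Clay% = (W_total - W_washed) / W_total * 100
Clay mass = 109 - 49 = 60 g
Clay% = 60 / 109 * 100 = 55.0459%

55.0459%


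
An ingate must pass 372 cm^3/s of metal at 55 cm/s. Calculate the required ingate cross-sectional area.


Formula: A_ingate = Q / v  (continuity equation)
A = 372 cm^3/s / 55 cm/s = 6.7636 cm^2


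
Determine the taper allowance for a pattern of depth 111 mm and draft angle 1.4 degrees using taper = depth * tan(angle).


Formula: taper = depth * tan(draft_angle)
tan(1.4 deg) = 0.0244395
taper = 111 mm * 0.0244395 = 2.7128 mm

2.7128 mm


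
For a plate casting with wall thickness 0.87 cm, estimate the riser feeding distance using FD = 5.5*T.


Formula: FD = 5.5 * T  (riser feeding-distance rule)
FD = 5.5 * 0.87 cm = 4.7850 cm

4.7850 cm


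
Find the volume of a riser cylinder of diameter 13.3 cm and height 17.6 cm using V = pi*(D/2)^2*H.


Formula: V = pi * (D/2)^2 * H  (cylinder volume)
Radius = D/2 = 13.3/2 = 6.65 cm
V = pi * 6.65^2 * 17.6 = 2445.1518 cm^3

2445.1518 cm^3


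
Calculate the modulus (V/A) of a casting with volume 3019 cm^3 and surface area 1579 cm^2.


Formula: Casting Modulus M = V / A
M = 3019 cm^3 / 1579 cm^2 = 1.9120 cm

Answer: 1.9120 cm


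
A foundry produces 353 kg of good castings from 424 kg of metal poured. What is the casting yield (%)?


Formula: Casting Yield = (W_good / W_total) * 100
Yield = (353 kg / 424 kg) * 100 = 83.2547%


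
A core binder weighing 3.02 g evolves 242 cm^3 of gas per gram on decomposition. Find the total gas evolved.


Formula: V_gas = W_binder * gas_evolution_rate
V = 3.02 g * 242 cm^3/g = 730.8400 cm^3


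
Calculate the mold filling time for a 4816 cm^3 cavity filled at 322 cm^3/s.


Formula: t_fill = V_mold / Q_flow
t = 4816 cm^3 / 322 cm^3/s = 14.9565 s


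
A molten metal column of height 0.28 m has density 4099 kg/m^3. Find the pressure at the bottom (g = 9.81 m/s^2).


Formula: P = rho * g * h
rho * g = 4099 * 9.81 = 40211.19 N/m^3
P = 40211.19 * 0.28 = 11259.1332 Pa

Final answer: 11259.1332 Pa


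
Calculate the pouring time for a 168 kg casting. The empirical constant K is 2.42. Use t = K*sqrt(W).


Formula: t = K * sqrt(W)
sqrt(W) = sqrt(168) = 12.96148
t = 2.42 * 12.96148 = 31.3668 s

Final answer: 31.3668 s


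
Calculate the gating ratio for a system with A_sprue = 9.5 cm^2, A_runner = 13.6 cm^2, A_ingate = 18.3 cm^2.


Sprue:Runner:Ingate = 1 : 13.6/9.5 : 18.3/9.5 = 1:1.43:1.93


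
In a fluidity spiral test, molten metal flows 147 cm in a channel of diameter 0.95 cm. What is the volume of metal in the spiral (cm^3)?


Formula: V = pi * (d/2)^2 * L  (cylinder volume)
Radius = 0.95/2 = 0.475 cm
V = pi * 0.475^2 * 147 = 104.1968 cm^3

Answer: 104.1968 cm^3


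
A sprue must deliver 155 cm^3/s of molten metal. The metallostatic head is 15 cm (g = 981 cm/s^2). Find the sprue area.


Formula: v = sqrt(2*g*h), A = Q/v
Velocity: v = sqrt(2 * 981 * 15) = sqrt(29430) = 171.5517 cm/s
Sprue area: A = Q / v = 155 / 171.5517 = 0.9035 cm^2

0.9035 cm^2


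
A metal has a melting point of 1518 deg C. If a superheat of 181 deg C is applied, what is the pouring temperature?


Formula: T_pour = T_melt + Superheat
T_pour = 1518 + 181 = 1699 deg C

1699 deg C


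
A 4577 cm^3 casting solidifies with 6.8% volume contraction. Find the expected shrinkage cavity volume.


Formula: V_shrink = V_casting * shrinkage_pct / 100
V_shrink = 4577 cm^3 * 6.8 / 100 = 311.2360 cm^3

Answer: 311.2360 cm^3


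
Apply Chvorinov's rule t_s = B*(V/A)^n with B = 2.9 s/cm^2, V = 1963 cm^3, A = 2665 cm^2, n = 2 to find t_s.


Formula: t_s = B * (V/A)^n  (Chvorinov's rule, n=2)
Modulus M = V/A = 1963/2665 = 0.736585 cm
M^2 = 0.736585^2 = 0.542557 cm^2
t_s = 2.9 * 0.542557 = 1.5734 s


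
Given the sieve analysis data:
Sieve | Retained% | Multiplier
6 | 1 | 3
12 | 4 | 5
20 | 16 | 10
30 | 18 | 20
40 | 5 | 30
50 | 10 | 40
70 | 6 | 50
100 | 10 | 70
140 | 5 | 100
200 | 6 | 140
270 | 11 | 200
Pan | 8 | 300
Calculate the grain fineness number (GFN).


Formula: GFN = sum(pct * multiplier) / sum(pct)
sum(pct * multiplier) = 8033
sum(pct) = 100
GFN = 8033 / 100 = 80.33


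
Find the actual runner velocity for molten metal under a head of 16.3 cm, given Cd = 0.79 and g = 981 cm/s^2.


Formula: v = Cd * sqrt(2 * g * h)  (Torricelli with discharge coefficient)
2*g*h = 2 * 981 * 16.3 = 31980.6 cm^2/s^2
sqrt(31980.6) = 178.83121 cm/s
v = 0.79 * 178.83121 = 141.2767 cm/s

141.2767 cm/s


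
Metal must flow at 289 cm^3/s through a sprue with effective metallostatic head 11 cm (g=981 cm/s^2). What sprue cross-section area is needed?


Formula: v = sqrt(2*g*h), A = Q/v
Velocity: v = sqrt(2 * 981 * 11) = sqrt(21582) = 146.9081 cm/s
Sprue area: A = Q / v = 289 / 146.9081 = 1.9672 cm^2

Final answer: 1.9672 cm^2


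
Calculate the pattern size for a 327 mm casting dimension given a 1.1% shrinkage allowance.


Formula: L_pattern = L_casting * (1 + shrinkage_rate/100)
Shrinkage factor = 1 + 1.1/100 = 1.011
L_pattern = 327 mm * 1.011 = 330.5970 mm


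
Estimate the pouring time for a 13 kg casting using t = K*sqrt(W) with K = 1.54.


Formula: t = K * sqrt(W)
sqrt(W) = sqrt(13) = 3.60555
t = 1.54 * 3.60555 = 5.5525 s

Final answer: 5.5525 s


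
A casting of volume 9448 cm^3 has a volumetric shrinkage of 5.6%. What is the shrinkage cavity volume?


Formula: V_shrink = V_casting * shrinkage_pct / 100
V_shrink = 9448 cm^3 * 5.6 / 100 = 529.0880 cm^3


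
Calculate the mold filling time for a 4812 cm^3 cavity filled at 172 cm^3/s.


Formula: t_fill = V_mold / Q_flow
t = 4812 cm^3 / 172 cm^3/s = 27.9767 s

27.9767 s


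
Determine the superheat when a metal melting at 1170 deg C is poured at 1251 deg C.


Formula: Superheat = T_pour - T_melt
Superheat = 1251 - 1170 = 81 deg C


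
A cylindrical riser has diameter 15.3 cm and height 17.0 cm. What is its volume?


Formula: V = pi * (D/2)^2 * H  (cylinder volume)
Radius = D/2 = 15.3/2 = 7.65 cm
V = pi * 7.65^2 * 17.0 = 3125.5156 cm^3


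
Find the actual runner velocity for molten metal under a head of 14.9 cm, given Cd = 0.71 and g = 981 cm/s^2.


Formula: v = Cd * sqrt(2 * g * h)  (Torricelli with discharge coefficient)
2*g*h = 2 * 981 * 14.9 = 29233.8 cm^2/s^2
sqrt(29233.8) = 170.97895 cm/s
v = 0.71 * 170.97895 = 121.3951 cm/s


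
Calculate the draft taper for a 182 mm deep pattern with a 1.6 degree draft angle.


Formula: taper = depth * tan(draft_angle)
tan(1.6 deg) = 0.0279325
taper = 182 mm * 0.0279325 = 5.0837 mm

Answer: 5.0837 mm


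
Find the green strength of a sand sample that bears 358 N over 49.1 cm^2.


Formula: Compressive Strength = Force / Area
Strength = 358 N / 49.1 cm^2 = 7.2912 N/cm^2


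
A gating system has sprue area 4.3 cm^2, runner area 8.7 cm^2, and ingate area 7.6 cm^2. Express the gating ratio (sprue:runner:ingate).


Sprue:Runner:Ingate = 1 : 8.7/4.3 : 7.6/4.3 = 1:2.02:1.77

Answer: 1:2.02:1.77


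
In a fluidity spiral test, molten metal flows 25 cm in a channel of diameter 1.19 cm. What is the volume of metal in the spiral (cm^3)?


Formula: V = pi * (d/2)^2 * L  (cylinder volume)
Radius = 1.19/2 = 0.595 cm
V = pi * 0.595^2 * 25 = 27.8051 cm^3


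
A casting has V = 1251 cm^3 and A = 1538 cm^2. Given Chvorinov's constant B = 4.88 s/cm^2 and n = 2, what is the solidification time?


Formula: t_s = B * (V/A)^n  (Chvorinov's rule, n=2)
Modulus M = V/A = 1251/1538 = 0.813394 cm
M^2 = 0.813394^2 = 0.661610 cm^2
t_s = 4.88 * 0.661610 = 3.2287 s

Final answer: 3.2287 s


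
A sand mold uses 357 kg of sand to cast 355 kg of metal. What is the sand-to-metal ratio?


Formula: Sand-to-Metal Ratio = W_sand / W_metal
Ratio = 357 kg / 355 kg = 1.0056


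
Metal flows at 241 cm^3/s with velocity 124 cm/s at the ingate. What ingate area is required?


Formula: A_ingate = Q / v  (continuity equation)
A = 241 cm^3/s / 124 cm/s = 1.9435 cm^2


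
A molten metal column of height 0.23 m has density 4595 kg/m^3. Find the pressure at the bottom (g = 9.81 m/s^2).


Formula: P = rho * g * h
rho * g = 4595 * 9.81 = 45076.95 N/m^3
P = 45076.95 * 0.23 = 10367.6985 Pa

10367.6985 Pa


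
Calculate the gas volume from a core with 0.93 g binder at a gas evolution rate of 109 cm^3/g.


Formula: V_gas = W_binder * gas_evolution_rate
V = 0.93 g * 109 cm^3/g = 101.3700 cm^3


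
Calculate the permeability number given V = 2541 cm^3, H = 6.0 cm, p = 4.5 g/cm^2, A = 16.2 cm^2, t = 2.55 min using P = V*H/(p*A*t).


Formula: Permeability Number P = (V * H) / (p * A * t)
Numerator: V * H = 2541 * 6.0 = 15246.0
Denominator: p * A * t = 4.5 * 16.2 * 2.55 = 185.895
P = 15246.0 / 185.895 = 82.0140

82.0140


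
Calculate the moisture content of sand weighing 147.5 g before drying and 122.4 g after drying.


Formula: MC = (W_wet - W_dry) / W_wet * 100
Water mass = 147.5 - 122.4 = 25.1 g
MC = 25.1 / 147.5 * 100 = 17.0169%


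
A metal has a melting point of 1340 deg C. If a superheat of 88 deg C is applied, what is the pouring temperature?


Formula: T_pour = T_melt + Superheat
T_pour = 1340 + 88 = 1428 deg C

Answer: 1428 deg C


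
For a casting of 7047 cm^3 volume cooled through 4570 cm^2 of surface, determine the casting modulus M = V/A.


Formula: Casting Modulus M = V / A
M = 7047 cm^3 / 4570 cm^2 = 1.5420 cm

Answer: 1.5420 cm


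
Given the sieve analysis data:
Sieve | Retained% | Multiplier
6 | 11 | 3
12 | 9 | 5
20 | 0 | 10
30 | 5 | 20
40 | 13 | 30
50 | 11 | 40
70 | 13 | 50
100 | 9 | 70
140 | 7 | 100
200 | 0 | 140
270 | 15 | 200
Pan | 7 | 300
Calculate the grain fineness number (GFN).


Formula: GFN = sum(pct * multiplier) / sum(pct)
sum(pct * multiplier) = 8088
sum(pct) = 100
GFN = 8088 / 100 = 80.88


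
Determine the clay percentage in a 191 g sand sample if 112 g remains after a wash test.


Formula: Clay% = (W_total - W_washed) / W_total * 100
Clay mass = 191 - 112 = 79 g
Clay% = 79 / 191 * 100 = 41.3613%

Answer: 41.3613%
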